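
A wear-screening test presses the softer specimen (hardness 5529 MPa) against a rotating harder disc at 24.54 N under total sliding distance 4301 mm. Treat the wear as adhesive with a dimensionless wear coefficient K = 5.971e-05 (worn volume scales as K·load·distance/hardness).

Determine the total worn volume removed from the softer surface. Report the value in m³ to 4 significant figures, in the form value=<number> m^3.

All arithmetic holds exact precision — the intermediates are printed rounded. Rounded just once: four significant digits.
Path length L = 4301 mm = 4.301 m.
Hardness H = 5529 MPa = 5.529e+09 Pa.
Expressed in SI base units: W = 24.54 N, H = 5.529e+09 Pa, K = 5.971e-05.
Apply Archard: V = K·W·L/H = 5.971e-05 · 24.54 · 4.301 / 5.529e+09 = 1.140e-12 m³.

value=1.140e-12 m^3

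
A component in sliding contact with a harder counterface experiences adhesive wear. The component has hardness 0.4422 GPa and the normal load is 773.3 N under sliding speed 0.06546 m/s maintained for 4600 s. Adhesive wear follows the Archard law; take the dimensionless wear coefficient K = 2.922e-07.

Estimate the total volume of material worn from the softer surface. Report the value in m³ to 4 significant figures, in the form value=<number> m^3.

value=1.539e-10 m^3

Every step keeps full float precision, and printed values are rounded. Rounded just once, at four significant digits.
Distance covered L = v·t = 0.06546 m/s × 4600 s = 301.1 m.
Hardness H = 0.4422 GPa = 4.422e+08 Pa.
In SI base units: W = 773.3 N, H = 4.422e+08 Pa, K = 2.922e-07.
Archard volume V = K·W·L/H = 2.922e-07 · 773.3 · 301.1 / 4.422e+08 = 1.539e-10 m³.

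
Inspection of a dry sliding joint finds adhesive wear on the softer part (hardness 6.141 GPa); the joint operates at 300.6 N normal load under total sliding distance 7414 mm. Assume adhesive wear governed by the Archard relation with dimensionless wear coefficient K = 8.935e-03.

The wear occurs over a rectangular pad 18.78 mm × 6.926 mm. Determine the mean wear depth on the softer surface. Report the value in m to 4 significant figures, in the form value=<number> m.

value=2.493e-05 m

The algebra holds full precision — displayed values are rounded — rounded once at the end to four significant digits.
Convert: Sliding distance L = 7414 mm = 7.414 m.
Convert: Hardness H = 6.141 GPa = 6.141e+09 Pa.
Convert: Pad sides 18.78 mm × 6.926 mm = 0.01878 m × 0.006926 m. Contact area A = 0.01878 m × 0.006926 m = 1.301e-04 m².
Working in SI base units: W = 300.6 N, H = 6.141e+09 Pa, K = 8.935e-03.
The Archard volume V = K·W·L/H = 8.935e-03 · 300.6 · 7.414 / 6.141e+09 = 3.243e-09 m³.
Mean depth h = V/A = 3.243e-09 / 1.301e-04 = 2.493e-05 m.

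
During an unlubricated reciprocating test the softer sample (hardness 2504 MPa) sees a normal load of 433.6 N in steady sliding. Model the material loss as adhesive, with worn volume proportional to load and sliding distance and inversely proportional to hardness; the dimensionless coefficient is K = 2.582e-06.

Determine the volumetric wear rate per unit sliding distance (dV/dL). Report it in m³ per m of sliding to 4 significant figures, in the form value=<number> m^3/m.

The intermediates are printed rounded. The computation carries full precision, and rounded once at the end, at 4 significant digits.
Convert: Hardness H = 2504 MPa = 2.504e+09 Pa.
As SI base values: W = 433.6 N, H = 2.504e+09 Pa, K = 2.582e-06.
The wear rate dV/dL = K·W/H (no L dependence): 2.582e-06 · 433.6 / 2.504e+09 = 4.471e-13 m³/m.

value=4.471e-13 m^3/m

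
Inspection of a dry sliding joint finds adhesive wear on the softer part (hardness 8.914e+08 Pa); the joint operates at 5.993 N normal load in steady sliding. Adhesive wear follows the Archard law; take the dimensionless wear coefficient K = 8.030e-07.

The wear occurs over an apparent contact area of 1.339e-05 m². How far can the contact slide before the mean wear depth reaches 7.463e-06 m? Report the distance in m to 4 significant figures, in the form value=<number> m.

value=1.851e+04 m

All working math maintains exact precision; quoted intermediates are rounded, and a lone final rounding to four significant digits.
Collected in SI base units: W = 5.993 N, H = 8.914e+08 Pa, K = 8.030e-07.
Permissible volume V_lim = h_lim·A = 7.463e-06 · 1.339e-05 = 9.993e-11 m³.
So the life L = V_lim·H/(K·W) = 9.993e-11 · 8.914e+08 / (8.030e-07 · 5.993) = 1.851e+04 m.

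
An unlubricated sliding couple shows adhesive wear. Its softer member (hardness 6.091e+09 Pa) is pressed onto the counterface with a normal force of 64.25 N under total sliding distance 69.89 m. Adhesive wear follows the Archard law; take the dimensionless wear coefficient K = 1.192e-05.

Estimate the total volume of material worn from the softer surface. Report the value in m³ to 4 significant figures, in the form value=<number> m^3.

value=8.788e-12 m^3

Intermediates are printed rounded; all arithmetic keeps exact precision, and a lone final rounding: four significant digits.
In SI base units, W = 64.25 N, H = 6.091e+09 Pa, K = 1.192e-05.
Worn volume V = K·W·L/H = 1.192e-05 · 64.25 · 69.89 / 6.091e+09 = 8.788e-12 m³.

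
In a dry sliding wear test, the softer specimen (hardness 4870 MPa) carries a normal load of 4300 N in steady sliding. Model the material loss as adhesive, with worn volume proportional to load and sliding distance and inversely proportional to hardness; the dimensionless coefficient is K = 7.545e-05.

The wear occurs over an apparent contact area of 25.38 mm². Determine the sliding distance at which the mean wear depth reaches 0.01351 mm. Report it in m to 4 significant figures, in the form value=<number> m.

The computation maintains full float precision; the intermediates are displayed rounded, and one final rounding: four significant digits.
Convert: Hardness H = 4870 MPa = 4.870e+09 Pa.
Convert: Contact area A = 25.38 mm² = 2.538e-05 m².
Convert: Depth limit h_lim = 0.01351 mm = 1.351e-05 m.
Collected in SI base units: W = 4300 N, H = 4.870e+09 Pa, K = 7.545e-05.
Allowed volume V_lim = h_lim·A = 1.351e-05 · 2.538e-05 = 3.429e-10 m³.
Thus life L = V_lim·H/(K·W) = 3.429e-10 · 4.870e+09 / (7.545e-05 · 4300) = 5.147 m.

value=5.147 m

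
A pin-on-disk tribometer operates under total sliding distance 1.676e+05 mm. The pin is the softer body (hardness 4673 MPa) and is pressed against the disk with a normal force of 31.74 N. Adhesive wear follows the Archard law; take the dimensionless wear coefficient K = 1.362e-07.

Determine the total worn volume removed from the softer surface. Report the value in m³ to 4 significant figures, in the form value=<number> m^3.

The algebra holds full float precision, and intermediate values are displayed rounded; a single final rounding: four significant digits.
Convert: Distance L = 1.676e+05 mm = 167.6 m.
Convert: Hardness H = 4673 MPa = 4.673e+09 Pa.
In SI base units, W = 31.74 N, H = 4.673e+09 Pa, K = 1.362e-07.
Archard volume V = K·W·L/H = 1.362e-07 · 31.74 · 167.6 / 4.673e+09 = 1.550e-13 m³.

value=1.550e-13 m^3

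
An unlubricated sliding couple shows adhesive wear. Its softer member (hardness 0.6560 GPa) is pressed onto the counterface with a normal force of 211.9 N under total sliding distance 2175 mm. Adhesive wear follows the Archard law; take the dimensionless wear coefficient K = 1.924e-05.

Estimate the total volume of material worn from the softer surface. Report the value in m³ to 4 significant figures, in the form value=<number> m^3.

value=1.352e-11 m^3

The algebra keeps full precision — intermediate values appear rounded. Rounded once at the end to four significant figures.
Convert: Distance covered L = 2175 mm = 2.175 m.
Convert: Hardness H = 0.6560 GPa = 6.560e+08 Pa.
In SI base units, W = 211.9 N, H = 6.560e+08 Pa, K = 1.924e-05.
By Archard's law, V = K·W·L/H = 1.924e-05 · 211.9 · 2.175 / 6.560e+08 = 1.352e-11 m³.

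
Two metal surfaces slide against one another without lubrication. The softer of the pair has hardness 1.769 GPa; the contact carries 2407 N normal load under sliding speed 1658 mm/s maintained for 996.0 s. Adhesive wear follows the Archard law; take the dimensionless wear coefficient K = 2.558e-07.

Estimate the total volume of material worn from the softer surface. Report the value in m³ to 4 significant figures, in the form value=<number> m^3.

All arithmetic keeps full float precision, and the intermediates are displayed rounded. Rounded once at the end, at 4 significant digits.
Sliding speed v = 1658 mm/s = 1.658 m/s. The distance L = v·t = 1.658 m/s × 996.0 s = 1651 m.
Hardness H = 1.769 GPa = 1.769e+09 Pa.
As SI base values: W = 2407 N, H = 1.769e+09 Pa, K = 2.558e-07.
Worn volume V = K·W·L/H = 2.558e-07 · 2407 · 1651 / 1.769e+09 = 5.748e-10 m³.

value=5.748e-10 m^3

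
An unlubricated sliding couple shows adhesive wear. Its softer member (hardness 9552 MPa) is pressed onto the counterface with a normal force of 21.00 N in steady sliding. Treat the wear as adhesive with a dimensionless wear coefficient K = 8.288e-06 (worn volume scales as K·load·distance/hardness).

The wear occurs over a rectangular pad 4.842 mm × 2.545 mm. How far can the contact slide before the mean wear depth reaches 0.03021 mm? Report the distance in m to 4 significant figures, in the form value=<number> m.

value=2.043e+04 m

Intermediate values are shown rounded; all arithmetic runs at exact precision, and a single final rounding, at four significant digits.
Hardness H = 9552 MPa = 9.552e+09 Pa.
Pad sides 4.842 mm × 2.545 mm = 0.004842 m × 0.002545 m. Contact area A = 0.004842 m × 0.002545 m = 1.232e-05 m².
Depth limit h_lim = 0.03021 mm = 3.021e-05 m.
In SI base units: W = 21.00 N, H = 9.552e+09 Pa, K = 8.288e-06.
Wearable volume V_lim = h_lim·A = 3.021e-05 · 1.232e-05 = 3.723e-10 m³.
So the life L = V_lim·H/(K·W) = 3.723e-10 · 9.552e+09 / (8.288e-06 · 21.00) = 2.043e+04 m.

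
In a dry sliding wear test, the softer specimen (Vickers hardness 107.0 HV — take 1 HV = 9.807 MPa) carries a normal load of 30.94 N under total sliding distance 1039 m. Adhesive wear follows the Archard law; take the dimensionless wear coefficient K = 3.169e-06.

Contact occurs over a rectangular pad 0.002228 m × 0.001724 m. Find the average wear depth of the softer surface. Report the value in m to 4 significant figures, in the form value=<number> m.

value=2.527e-05 m

Intermediates are shown rounded; every step runs at exact precision, and rounded once at the end to four significant digits.
Convert: Hardness H = 107.0 HV × 9.807 MPa/HV = 1049 MPa = 1.049e+09 Pa.
Convert: Contact area A = 0.002228 m × 0.001724 m = 3.841e-06 m².
In SI base units: W = 30.94 N, H = 1.049e+09 Pa, K = 3.169e-06.
Archard volume V = K·W·L/H = 3.169e-06 · 30.94 · 1039 / 1.049e+09 = 9.708e-11 m³.
Mean depth h = V/A = 9.708e-11 / 3.841e-06 = 2.527e-05 m.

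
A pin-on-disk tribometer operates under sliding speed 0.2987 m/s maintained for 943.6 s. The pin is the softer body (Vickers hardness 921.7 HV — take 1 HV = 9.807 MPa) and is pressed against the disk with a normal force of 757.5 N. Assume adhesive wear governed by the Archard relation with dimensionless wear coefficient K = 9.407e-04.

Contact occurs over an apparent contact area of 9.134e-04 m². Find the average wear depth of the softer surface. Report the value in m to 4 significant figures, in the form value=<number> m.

value=2.433e-05 m

Every step keeps full precision — displayed values are rounded; one last rounding to 4 significant figures.
Distance covered L = v·t = 0.2987 m/s × 943.6 s = 281.9 m.
Hardness H = 921.7 HV × 9.807 MPa/HV = 9039 MPa = 9.039e+09 Pa.
In SI base units, W = 757.5 N, H = 9.039e+09 Pa, K = 9.407e-04.
Archard volume V = K·W·L/H = 9.407e-04 · 757.5 · 281.9 / 9.039e+09 = 2.222e-08 m³.
Depth of wear h = V/A = 2.222e-08 / 9.134e-04 = 2.433e-05 m.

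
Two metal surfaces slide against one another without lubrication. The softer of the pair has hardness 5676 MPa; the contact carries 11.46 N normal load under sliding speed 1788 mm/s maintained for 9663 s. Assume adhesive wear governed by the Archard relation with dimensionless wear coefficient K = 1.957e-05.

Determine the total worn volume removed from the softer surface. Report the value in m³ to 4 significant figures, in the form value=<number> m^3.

value=6.827e-10 m^3

The computation runs at full precision — intermediate values are shown rounded. Rounded just once: 4 significant figures.
Convert: Sliding speed v = 1788 mm/s = 1.788 m/s. Distance L = v·t = 1.788 m/s × 9663 s = 1.728e+04 m.
Convert: Hardness H = 5676 MPa = 5.676e+09 Pa.
In SI base units: W = 11.46 N, H = 5.676e+09 Pa, K = 1.957e-05.
By Archard's law, V = K·W·L/H = 1.957e-05 · 11.46 · 1.728e+04 / 5.676e+09 = 6.827e-10 m³.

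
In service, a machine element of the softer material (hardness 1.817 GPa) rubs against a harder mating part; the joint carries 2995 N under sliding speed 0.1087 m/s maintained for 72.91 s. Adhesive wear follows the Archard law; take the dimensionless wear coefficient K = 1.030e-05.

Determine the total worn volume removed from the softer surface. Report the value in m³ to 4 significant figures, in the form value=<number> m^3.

The intermediates are displayed rounded; all working math carries full float precision — rounded once at the end to 4 significant figures.
Distance L = v·t = 0.1087 m/s × 72.91 s = 7.925 m.
Hardness H = 1.817 GPa = 1.817e+09 Pa.
Restated in SI base units: W = 2995 N, H = 1.817e+09 Pa, K = 1.030e-05.
Volume removed: V = K·W·L/H = 1.030e-05 · 2995 · 7.925 / 1.817e+09 = 1.346e-10 m³.

value=1.346e-10 m^3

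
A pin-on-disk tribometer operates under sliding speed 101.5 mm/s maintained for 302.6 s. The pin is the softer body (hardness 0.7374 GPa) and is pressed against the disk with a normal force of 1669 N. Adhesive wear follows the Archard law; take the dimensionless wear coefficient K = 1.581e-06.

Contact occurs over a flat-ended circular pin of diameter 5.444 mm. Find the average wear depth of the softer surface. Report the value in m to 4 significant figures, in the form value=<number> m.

value=4.722e-06 m

The intermediates appear rounded. The computation runs at exact precision — a single final rounding to four significant digits.
Sliding speed v = 101.5 mm/s = 0.1015 m/s. Distance covered L = v·t = 0.1015 m/s × 302.6 s = 30.71 m.
Hardness H = 0.7374 GPa = 7.374e+08 Pa.
Pin diameter d = 5.444 mm = 0.005444 m. Contact area A = π·d²/4 = π·(0.005444 m)²/4 = 2.328e-05 m².
Collected in SI base units: W = 1669 N, H = 7.374e+08 Pa, K = 1.581e-06.
Apply Archard: V = K·W·L/H = 1.581e-06 · 1669 · 30.71 / 7.374e+08 = 1.099e-10 m³.
Depth of wear h = V/A = 1.099e-10 / 2.328e-05 = 4.722e-06 m.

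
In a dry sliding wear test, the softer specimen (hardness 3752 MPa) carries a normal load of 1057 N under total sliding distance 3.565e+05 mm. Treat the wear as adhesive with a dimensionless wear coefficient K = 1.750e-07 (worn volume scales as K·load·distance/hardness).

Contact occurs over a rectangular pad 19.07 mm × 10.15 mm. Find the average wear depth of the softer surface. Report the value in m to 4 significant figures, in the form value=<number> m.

value=9.080e-08 m

Shown intermediates are rounded; all working math keeps exact precision. Rounded just once to four significant digits.
Convert: Total distance L = 3.565e+05 mm = 356.5 m.
Convert: Hardness H = 3752 MPa = 3.752e+09 Pa.
Convert: Pad sides 19.07 mm × 10.15 mm = 0.01907 m × 0.01015 m. Contact area A = 0.01907 m × 0.01015 m = 1.936e-04 m².
In SI base units, W = 1057 N, H = 3.752e+09 Pa, K = 1.750e-07.
Volume removed: V = K·W·L/H = 1.750e-07 · 1057 · 356.5 / 3.752e+09 = 1.758e-11 m³.
Average depth h = V/A = 1.758e-11 / 1.936e-04 = 9.080e-08 m.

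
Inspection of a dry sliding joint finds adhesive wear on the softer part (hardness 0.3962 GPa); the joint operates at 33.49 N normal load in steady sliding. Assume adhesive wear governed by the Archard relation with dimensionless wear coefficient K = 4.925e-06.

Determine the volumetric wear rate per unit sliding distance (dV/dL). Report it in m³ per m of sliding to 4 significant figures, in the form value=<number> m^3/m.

value=4.163e-13 m^3/m

Displayed values are rounded — the computation holds full precision; a single final rounding to four significant figures.
Hardness H = 0.3962 GPa = 3.962e+08 Pa.
Working in SI base units: W = 33.49 N, H = 3.962e+08 Pa, K = 4.925e-06.
The wear rate dV/dL = K·W/H: 4.925e-06 · 33.49 / 3.962e+08 = 4.163e-13 m³/m.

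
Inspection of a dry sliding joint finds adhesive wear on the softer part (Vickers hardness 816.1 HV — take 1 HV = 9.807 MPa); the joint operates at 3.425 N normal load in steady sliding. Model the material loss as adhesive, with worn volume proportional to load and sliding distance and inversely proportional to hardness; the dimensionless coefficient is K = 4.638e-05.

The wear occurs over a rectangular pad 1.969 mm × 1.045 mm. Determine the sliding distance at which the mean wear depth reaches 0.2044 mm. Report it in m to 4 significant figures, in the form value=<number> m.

value=2.119e+04 m

Intermediate values are displayed rounded — all working math holds full float precision. Rounded once at the end to four significant figures.
Convert: Hardness H = 816.1 HV × 9.807 MPa/HV = 8003 MPa = 8.003e+09 Pa.
Convert: Pad sides 1.969 mm × 1.045 mm = 0.001969 m × 0.001045 m. Contact area A = 0.001969 m × 0.001045 m = 2.058e-06 m².
Convert: Depth limit h_lim = 0.2044 mm = 2.044e-04 m.
SI base units throughout: W = 3.425 N, H = 8.003e+09 Pa, K = 4.638e-05.
Allowed volume V_lim = h_lim·A = 2.044e-04 · 2.058e-06 = 4.206e-10 m³.
Life L = V_lim·H/(K·W) = 4.206e-10 · 8.003e+09 / (4.638e-05 · 3.425) = 2.119e+04 m.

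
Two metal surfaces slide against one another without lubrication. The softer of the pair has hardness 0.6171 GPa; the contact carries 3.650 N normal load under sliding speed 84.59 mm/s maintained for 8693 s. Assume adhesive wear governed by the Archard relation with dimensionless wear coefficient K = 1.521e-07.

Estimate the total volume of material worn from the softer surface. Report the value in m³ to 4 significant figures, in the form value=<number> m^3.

value=6.615e-13 m^3

Each operation carries full float precision; intermediates are printed rounded — one last rounding: four significant figures.
Sliding speed v = 84.59 mm/s = 0.08459 m/s. Distance L = v·t = 0.08459 m/s × 8693 s = 735.3 m.
Hardness H = 0.6171 GPa = 6.171e+08 Pa.
Collected in SI base units: W = 3.650 N, H = 6.171e+08 Pa, K = 1.521e-07.
Volume removed: V = K·W·L/H = 1.521e-07 · 3.650 · 735.3 / 6.171e+08 = 6.615e-13 m³.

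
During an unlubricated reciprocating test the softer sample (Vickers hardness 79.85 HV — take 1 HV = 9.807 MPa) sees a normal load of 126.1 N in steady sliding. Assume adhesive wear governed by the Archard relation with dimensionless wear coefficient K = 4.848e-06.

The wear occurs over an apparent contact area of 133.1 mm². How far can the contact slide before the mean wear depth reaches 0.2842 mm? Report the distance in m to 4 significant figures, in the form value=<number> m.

All arithmetic runs at exact precision, and intermediates appear rounded. Rounded once at the end: 4 significant figures.
Convert: Hardness H = 79.85 HV × 9.807 MPa/HV = 783.1 MPa = 7.831e+08 Pa.
Convert: Contact area A = 133.1 mm² = 1.331e-04 m².
Convert: Depth limit h_lim = 0.2842 mm = 2.842e-04 m.
SI base units throughout: W = 126.1 N, H = 7.831e+08 Pa, K = 4.848e-06.
Wearable volume V_lim = h_lim·A = 2.842e-04 · 1.331e-04 = 3.783e-08 m³.
Thus life L = V_lim·H/(K·W) = 3.783e-08 · 7.831e+08 / (4.848e-06 · 126.1) = 4.845e+04 m.

value=4.845e+04 m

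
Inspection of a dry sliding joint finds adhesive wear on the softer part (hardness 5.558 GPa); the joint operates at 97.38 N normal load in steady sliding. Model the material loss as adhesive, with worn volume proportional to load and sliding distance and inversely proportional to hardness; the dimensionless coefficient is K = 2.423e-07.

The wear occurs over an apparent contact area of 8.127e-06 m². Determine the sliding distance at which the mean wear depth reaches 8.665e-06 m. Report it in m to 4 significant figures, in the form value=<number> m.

All working math carries exact precision. Intermediates are shown rounded, and rounded once at the end to four significant figures.
Hardness H = 5.558 GPa = 5.558e+09 Pa.
SI base units throughout: W = 97.38 N, H = 5.558e+09 Pa, K = 2.423e-07.
At the depth limit, V_lim = h_lim·A = 8.665e-06 · 8.127e-06 = 7.042e-11 m³.
Inverting, life L = V_lim·H/(K·W) = 7.042e-11 · 5.558e+09 / (2.423e-07 · 97.38) = 1.659e+04 m.

value=1.659e+04 m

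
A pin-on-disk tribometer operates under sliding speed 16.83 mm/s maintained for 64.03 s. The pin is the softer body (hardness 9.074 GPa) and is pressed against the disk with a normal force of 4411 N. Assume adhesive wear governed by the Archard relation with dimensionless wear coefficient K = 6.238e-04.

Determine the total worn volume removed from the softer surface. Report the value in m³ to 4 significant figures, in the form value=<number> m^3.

value=3.268e-10 m^3

Displayed values are rounded. The computation runs at exact precision — one final rounding, at 4 significant figures.
Convert: Sliding speed v = 16.83 mm/s = 0.01683 m/s. Distance covered L = v·t = 0.01683 m/s × 64.03 s = 1.078 m.
Convert: Hardness H = 9.074 GPa = 9.074e+09 Pa.
Collected in SI base units: W = 4411 N, H = 9.074e+09 Pa, K = 6.238e-04.
Apply Archard: V = K·W·L/H = 6.238e-04 · 4411 · 1.078 / 9.074e+09 = 3.268e-10 m³.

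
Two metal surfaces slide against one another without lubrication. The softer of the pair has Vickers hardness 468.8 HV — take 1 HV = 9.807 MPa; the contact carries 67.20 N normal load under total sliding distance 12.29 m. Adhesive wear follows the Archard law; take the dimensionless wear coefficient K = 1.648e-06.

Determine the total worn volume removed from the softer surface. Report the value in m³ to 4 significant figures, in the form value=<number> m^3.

value=2.960e-13 m^3

Every step keeps full float precision. The intermediates are displayed rounded. Rounded once at the end: 4 significant figures.
Convert: Hardness H = 468.8 HV × 9.807 MPa/HV = 4598 MPa = 4.598e+09 Pa.
SI base units throughout: W = 67.20 N, H = 4.598e+09 Pa, K = 1.648e-06.
Wear volume V = K·W·L/H = 1.648e-06 · 67.20 · 12.29 / 4.598e+09 = 2.960e-13 m³.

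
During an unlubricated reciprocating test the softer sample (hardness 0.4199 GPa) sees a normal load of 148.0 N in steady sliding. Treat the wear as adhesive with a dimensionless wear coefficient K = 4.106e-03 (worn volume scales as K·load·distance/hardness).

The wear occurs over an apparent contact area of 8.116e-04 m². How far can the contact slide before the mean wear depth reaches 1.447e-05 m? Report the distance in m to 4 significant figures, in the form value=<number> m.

The intermediates are shown rounded. The algebra holds exact precision; one final rounding, at four significant figures.
Hardness H = 0.4199 GPa = 4.199e+08 Pa.
Expressed in SI base units: W = 148.0 N, H = 4.199e+08 Pa, K = 4.106e-03.
Limit volume V_lim = h_lim·A = 1.447e-05 · 8.116e-04 = 1.174e-08 m³.
Sliding life L = V_lim·H/(K·W) = 1.174e-08 · 4.199e+08 / (4.106e-03 · 148.0) = 8.115 m.

value=8.115 m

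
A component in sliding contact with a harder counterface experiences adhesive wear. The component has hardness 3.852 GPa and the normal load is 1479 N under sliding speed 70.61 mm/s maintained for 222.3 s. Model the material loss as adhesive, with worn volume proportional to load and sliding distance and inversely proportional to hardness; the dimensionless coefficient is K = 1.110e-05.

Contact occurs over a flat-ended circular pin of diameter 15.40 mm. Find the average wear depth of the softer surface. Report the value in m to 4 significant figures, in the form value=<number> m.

All working math keeps exact precision; the intermediates are printed rounded — a single final rounding: 4 significant digits.
Convert: Sliding speed v = 70.61 mm/s = 0.07061 m/s. Sliding distance L = v·t = 0.07061 m/s × 222.3 s = 15.70 m.
Convert: Hardness H = 3.852 GPa = 3.852e+09 Pa.
Convert: Pin diameter d = 15.40 mm = 0.01540 m. Contact area A = π·d²/4 = π·(0.01540 m)²/4 = 1.863e-04 m².
SI base units throughout: W = 1479 N, H = 3.852e+09 Pa, K = 1.110e-05.
The Archard volume V = K·W·L/H = 1.110e-05 · 1479 · 15.70 / 3.852e+09 = 6.690e-11 m³.
Depth h = V/A = 6.690e-11 / 1.863e-04 = 3.592e-07 m.

value=3.592e-07 m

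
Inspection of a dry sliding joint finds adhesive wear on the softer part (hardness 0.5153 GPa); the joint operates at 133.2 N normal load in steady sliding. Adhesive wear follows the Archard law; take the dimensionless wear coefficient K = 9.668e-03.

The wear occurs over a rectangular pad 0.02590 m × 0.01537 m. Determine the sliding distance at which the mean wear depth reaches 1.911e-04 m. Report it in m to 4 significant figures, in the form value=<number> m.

Every step keeps exact precision; printed values are rounded. Rounded just once, at 4 significant figures.
Convert: Hardness H = 0.5153 GPa = 5.153e+08 Pa.
Convert: Contact area A = 0.02590 m × 0.01537 m = 3.981e-04 m².
Collected in SI base units: W = 133.2 N, H = 5.153e+08 Pa, K = 9.668e-03.
Limit volume V_lim = h_lim·A = 1.911e-04 · 3.981e-04 = 7.607e-08 m³.
So the life L = V_lim·H/(K·W) = 7.607e-08 · 5.153e+08 / (9.668e-03 · 133.2) = 30.44 m.

value=30.44 m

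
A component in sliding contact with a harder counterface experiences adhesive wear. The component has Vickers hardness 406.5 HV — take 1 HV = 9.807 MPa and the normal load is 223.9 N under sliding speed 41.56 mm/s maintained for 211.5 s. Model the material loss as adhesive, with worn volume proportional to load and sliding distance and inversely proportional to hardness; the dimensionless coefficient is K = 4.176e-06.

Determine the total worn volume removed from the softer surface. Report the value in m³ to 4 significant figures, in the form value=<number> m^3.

Every step keeps full precision, and the intermediates are printed rounded. Rounded just once to 4 significant figures.
Sliding speed v = 41.56 mm/s = 0.04156 m/s. Total distance L = v·t = 0.04156 m/s × 211.5 s = 8.790 m.
Hardness H = 406.5 HV × 9.807 MPa/HV = 3987 MPa = 3.987e+09 Pa.
Restated in SI base units: W = 223.9 N, H = 3.987e+09 Pa, K = 4.176e-06.
Wear volume V = K·W·L/H = 4.176e-06 · 223.9 · 8.790 / 3.987e+09 = 2.062e-12 m³.

value=2.062e-12 m^3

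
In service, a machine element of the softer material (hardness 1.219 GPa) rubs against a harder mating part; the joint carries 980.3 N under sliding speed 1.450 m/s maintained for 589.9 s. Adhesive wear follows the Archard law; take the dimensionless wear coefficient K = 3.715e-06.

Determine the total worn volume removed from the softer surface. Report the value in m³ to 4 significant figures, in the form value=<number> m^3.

value=2.555e-09 m^3

Every step holds full precision; the intermediates are printed rounded — one final rounding to 4 significant figures.
Distance covered L = v·t = 1.450 m/s × 589.9 s = 855.4 m.
Hardness H = 1.219 GPa = 1.219e+09 Pa.
Collected in SI base units: W = 980.3 N, H = 1.219e+09 Pa, K = 3.715e-06.
Worn volume V = K·W·L/H = 3.715e-06 · 980.3 · 855.4 / 1.219e+09 = 2.555e-09 m³.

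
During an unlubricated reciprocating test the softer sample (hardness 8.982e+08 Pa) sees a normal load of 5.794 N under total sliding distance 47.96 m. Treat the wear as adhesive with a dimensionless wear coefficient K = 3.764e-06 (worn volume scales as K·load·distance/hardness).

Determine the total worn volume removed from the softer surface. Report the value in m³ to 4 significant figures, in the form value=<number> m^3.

Quoted intermediates are rounded — all arithmetic maintains exact precision — one final rounding to four significant digits.
Collected in SI base units: W = 5.794 N, H = 8.982e+08 Pa, K = 3.764e-06.
Worn volume V = K·W·L/H = 3.764e-06 · 5.794 · 47.96 / 8.982e+08 = 1.164e-12 m³.

value=1.164e-12 m^3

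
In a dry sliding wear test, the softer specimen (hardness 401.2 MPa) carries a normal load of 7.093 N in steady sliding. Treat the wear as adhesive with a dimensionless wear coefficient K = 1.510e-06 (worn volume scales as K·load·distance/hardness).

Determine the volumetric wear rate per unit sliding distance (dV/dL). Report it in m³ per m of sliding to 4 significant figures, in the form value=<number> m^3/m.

value=2.670e-14 m^3/m

Intermediates are printed rounded; every step carries exact precision; rounded just once: 4 significant figures.
Convert: Hardness H = 401.2 MPa = 4.012e+08 Pa.
Collected in SI base units: W = 7.093 N, H = 4.012e+08 Pa, K = 1.510e-06.
Volumetric rate dV/dL = K·W/H, so: 1.510e-06 · 7.093 / 4.012e+08 = 2.670e-14 m³/m.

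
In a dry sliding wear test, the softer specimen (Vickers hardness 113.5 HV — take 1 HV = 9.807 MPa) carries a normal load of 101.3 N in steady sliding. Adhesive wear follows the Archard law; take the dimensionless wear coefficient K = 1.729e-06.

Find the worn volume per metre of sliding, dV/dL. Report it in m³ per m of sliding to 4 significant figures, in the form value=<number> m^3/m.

value=1.574e-13 m^3/m

Intermediate values are shown rounded, and the computation holds full float precision, and one final rounding: four significant figures.
Hardness H = 113.5 HV × 9.807 MPa/HV = 1113 MPa = 1.113e+09 Pa.
SI base units throughout: W = 101.3 N, H = 1.113e+09 Pa, K = 1.729e-06.
Volumetric rate dV/dL = K·W/H: 1.729e-06 · 101.3 / 1.113e+09 = 1.574e-13 m³/m.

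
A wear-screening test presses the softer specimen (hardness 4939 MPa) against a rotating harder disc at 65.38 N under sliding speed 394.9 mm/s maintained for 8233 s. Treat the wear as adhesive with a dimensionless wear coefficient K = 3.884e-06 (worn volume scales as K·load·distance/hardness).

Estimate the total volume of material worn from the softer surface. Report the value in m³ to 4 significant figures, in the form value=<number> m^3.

value=1.672e-10 m^3

Intermediates appear rounded. The computation keeps full float precision; one last rounding, at four significant digits.
Sliding speed v = 394.9 mm/s = 0.3949 m/s. Total distance L = v·t = 0.3949 m/s × 8233 s = 3251 m.
Hardness H = 4939 MPa = 4.939e+09 Pa.
Working in SI base units: W = 65.38 N, H = 4.939e+09 Pa, K = 3.884e-06.
Volume removed: V = K·W·L/H = 3.884e-06 · 65.38 · 3251 / 4.939e+09 = 1.672e-10 m³.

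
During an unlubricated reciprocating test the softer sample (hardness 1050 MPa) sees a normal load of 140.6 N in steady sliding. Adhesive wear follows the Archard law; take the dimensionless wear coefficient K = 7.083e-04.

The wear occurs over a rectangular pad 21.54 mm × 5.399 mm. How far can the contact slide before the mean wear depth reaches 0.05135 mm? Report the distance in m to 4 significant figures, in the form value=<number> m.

value=62.96 m

Intermediate values are displayed rounded; each operation keeps full float precision. Rounded just once, at four significant digits.
Convert: Hardness H = 1050 MPa = 1.050e+09 Pa.
Convert: Pad sides 21.54 mm × 5.399 mm = 0.02154 m × 0.005399 m. Contact area A = 0.02154 m × 0.005399 m = 1.163e-04 m².
Convert: Depth limit h_lim = 0.05135 mm = 5.135e-05 m.
In SI base units: W = 140.6 N, H = 1.050e+09 Pa, K = 7.083e-04.
Wearable volume V_lim = h_lim·A = 5.135e-05 · 1.163e-04 = 5.972e-09 m³.
Inverting, life L = V_lim·H/(K·W) = 5.972e-09 · 1.050e+09 / (7.083e-04 · 140.6) = 62.96 m.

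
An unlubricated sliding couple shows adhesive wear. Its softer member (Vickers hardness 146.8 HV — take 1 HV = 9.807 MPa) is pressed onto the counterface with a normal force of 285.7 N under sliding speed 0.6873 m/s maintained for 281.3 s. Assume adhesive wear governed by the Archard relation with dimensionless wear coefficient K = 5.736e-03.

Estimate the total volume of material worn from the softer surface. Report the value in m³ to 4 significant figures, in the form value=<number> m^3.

value=2.201e-07 m^3

Intermediates are printed rounded. Every step carries full float precision — rounded once at the end, at four significant digits.
Distance L = v·t = 0.6873 m/s × 281.3 s = 193.3 m.
Hardness H = 146.8 HV × 9.807 MPa/HV = 1440 MPa = 1.440e+09 Pa.
SI base units throughout: W = 285.7 N, H = 1.440e+09 Pa, K = 5.736e-03.
Archard volume V = K·W·L/H = 5.736e-03 · 285.7 · 193.3 / 1.440e+09 = 2.201e-07 m³.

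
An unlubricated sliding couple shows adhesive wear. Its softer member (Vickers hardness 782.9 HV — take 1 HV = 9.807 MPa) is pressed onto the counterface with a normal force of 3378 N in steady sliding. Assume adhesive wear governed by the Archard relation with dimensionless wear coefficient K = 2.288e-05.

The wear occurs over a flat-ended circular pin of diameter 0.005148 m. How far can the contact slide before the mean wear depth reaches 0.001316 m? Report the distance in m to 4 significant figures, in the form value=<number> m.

value=2721 m

The computation runs at full precision, and shown intermediates are rounded; a single final rounding, at four significant figures.
Hardness H = 782.9 HV × 9.807 MPa/HV = 7678 MPa = 7.678e+09 Pa.
Contact area A = π·d²/4 = π·(0.005148 m)²/4 = 2.081e-05 m².
SI base units throughout: W = 3378 N, H = 7.678e+09 Pa, K = 2.288e-05.
Permissible volume V_lim = h_lim·A = 0.001316 · 2.081e-05 = 2.739e-08 m³.
Life L = V_lim·H/(K·W) = 2.739e-08 · 7.678e+09 / (2.288e-05 · 3378) = 2721 m.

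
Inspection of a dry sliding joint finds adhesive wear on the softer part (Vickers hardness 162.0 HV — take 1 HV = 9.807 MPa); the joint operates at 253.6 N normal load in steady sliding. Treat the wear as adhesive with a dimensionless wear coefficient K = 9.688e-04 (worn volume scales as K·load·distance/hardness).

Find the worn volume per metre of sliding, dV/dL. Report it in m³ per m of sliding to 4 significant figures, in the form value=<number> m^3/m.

value=1.546e-10 m^3/m

Quoted intermediates are rounded; the algebra maintains full precision. Rounded just once to 4 significant digits.
Hardness H = 162.0 HV × 9.807 MPa/HV = 1589 MPa = 1.589e+09 Pa.
Working in SI base units: W = 253.6 N, H = 1.589e+09 Pa, K = 9.688e-04.
Rate of wear dV/dL = K·W/H, so: 9.688e-04 · 253.6 / 1.589e+09 = 1.546e-10 m³/m.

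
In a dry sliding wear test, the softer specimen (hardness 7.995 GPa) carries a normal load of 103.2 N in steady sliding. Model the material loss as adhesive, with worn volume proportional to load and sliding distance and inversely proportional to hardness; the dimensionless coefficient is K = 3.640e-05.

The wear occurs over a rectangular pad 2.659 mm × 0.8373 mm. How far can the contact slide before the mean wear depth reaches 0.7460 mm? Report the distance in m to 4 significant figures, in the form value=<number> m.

value=3535 m

The computation carries exact precision. Intermediate values are displayed rounded — one final rounding, at four significant figures.
Hardness H = 7.995 GPa = 7.995e+09 Pa.
Pad sides 2.659 mm × 0.8373 mm = 2.659e-03 m × 8.373e-04 m. Contact area A = 2.659e-03 m × 8.373e-04 m = 2.226e-06 m².
Depth limit h_lim = 0.7460 mm = 7.460e-04 m.
In SI base units, W = 103.2 N, H = 7.995e+09 Pa, K = 3.640e-05.
Volume at the limit: V_lim = h_lim·A = 7.460e-04 · 2.226e-06 = 1.661e-09 m³.
Sliding life L = V_lim·H/(K·W) = 1.661e-09 · 7.995e+09 / (3.640e-05 · 103.2) = 3535 m.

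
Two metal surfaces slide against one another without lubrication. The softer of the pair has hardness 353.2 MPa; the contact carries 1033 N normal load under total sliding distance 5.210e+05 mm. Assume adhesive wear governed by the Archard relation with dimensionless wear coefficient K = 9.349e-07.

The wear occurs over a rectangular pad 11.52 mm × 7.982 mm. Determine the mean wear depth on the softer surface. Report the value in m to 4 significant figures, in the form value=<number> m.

Intermediate values are printed rounded — all arithmetic maintains exact precision, and a lone final rounding: four significant digits.
Convert: Distance covered L = 5.210e+05 mm = 521.0 m.
Convert: Hardness H = 353.2 MPa = 3.532e+08 Pa.
Convert: Pad sides 11.52 mm × 7.982 mm = 0.01152 m × 0.007982 m. Contact area A = 0.01152 m × 0.007982 m = 9.195e-05 m².
Restated in SI base units: W = 1033 N, H = 3.532e+08 Pa, K = 9.349e-07.
Wear volume V = K·W·L/H = 9.349e-07 · 1033 · 521.0 / 3.532e+08 = 1.425e-09 m³.
Depth of wear h = V/A = 1.425e-09 / 9.195e-05 = 1.549e-05 m.

value=1.549e-05 m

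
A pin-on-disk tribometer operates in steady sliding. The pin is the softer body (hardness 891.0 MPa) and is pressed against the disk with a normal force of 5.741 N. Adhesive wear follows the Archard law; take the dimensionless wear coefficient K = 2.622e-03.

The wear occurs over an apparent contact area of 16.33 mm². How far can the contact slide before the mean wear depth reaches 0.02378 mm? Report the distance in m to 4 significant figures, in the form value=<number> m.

value=22.99 m

Every step runs at full precision. Intermediate values are shown rounded; one final rounding to four significant digits.
Convert: Hardness H = 891.0 MPa = 8.910e+08 Pa.
Convert: Contact area A = 16.33 mm² = 1.633e-05 m².
Convert: Depth limit h_lim = 0.02378 mm = 2.378e-05 m.
As SI base values: W = 5.741 N, H = 8.910e+08 Pa, K = 2.622e-03.
Wearable volume V_lim = h_lim·A = 2.378e-05 · 1.633e-05 = 3.883e-10 m³.
Sliding life L = V_lim·H/(K·W) = 3.883e-10 · 8.910e+08 / (2.622e-03 · 5.741) = 22.99 m.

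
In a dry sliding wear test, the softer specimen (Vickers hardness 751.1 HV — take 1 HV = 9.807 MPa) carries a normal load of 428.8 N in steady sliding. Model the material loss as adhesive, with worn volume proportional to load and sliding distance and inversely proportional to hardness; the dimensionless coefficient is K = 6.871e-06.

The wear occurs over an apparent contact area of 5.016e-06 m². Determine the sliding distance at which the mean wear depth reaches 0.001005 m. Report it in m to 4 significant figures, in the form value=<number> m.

The intermediates are displayed rounded; all working math maintains full float precision, and one final rounding to 4 significant figures.
Convert: Hardness H = 751.1 HV × 9.807 MPa/HV = 7366 MPa = 7.366e+09 Pa.
Collected in SI base units: W = 428.8 N, H = 7.366e+09 Pa, K = 6.871e-06.
At the depth limit, V_lim = h_lim·A = 0.001005 · 5.016e-06 = 5.041e-09 m³.
Sliding life L = V_lim·H/(K·W) = 5.041e-09 · 7.366e+09 / (6.871e-06 · 428.8) = 1.260e+04 m.

value=1.260e+04 m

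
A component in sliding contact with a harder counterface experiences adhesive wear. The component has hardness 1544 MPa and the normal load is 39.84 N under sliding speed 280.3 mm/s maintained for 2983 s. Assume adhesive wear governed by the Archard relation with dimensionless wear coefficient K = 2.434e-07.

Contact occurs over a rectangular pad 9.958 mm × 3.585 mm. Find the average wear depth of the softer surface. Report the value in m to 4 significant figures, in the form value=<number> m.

value=1.471e-07 m

Intermediate values appear rounded, and all working math carries exact precision. Rounded once at the end: four significant figures.
Convert: Sliding speed v = 280.3 mm/s = 0.2803 m/s. The distance L = v·t = 0.2803 m/s × 2983 s = 836.1 m.
Convert: Hardness H = 1544 MPa = 1.544e+09 Pa.
Convert: Pad sides 9.958 mm × 3.585 mm = 0.009958 m × 0.003585 m. Contact area A = 0.009958 m × 0.003585 m = 3.570e-05 m².
As SI base values: W = 39.84 N, H = 1.544e+09 Pa, K = 2.434e-07.
Archard relation: V = K·W·L/H = 2.434e-07 · 39.84 · 836.1 / 1.544e+09 = 5.251e-12 m³.
Average depth h = V/A = 5.251e-12 / 3.570e-05 = 1.471e-07 m.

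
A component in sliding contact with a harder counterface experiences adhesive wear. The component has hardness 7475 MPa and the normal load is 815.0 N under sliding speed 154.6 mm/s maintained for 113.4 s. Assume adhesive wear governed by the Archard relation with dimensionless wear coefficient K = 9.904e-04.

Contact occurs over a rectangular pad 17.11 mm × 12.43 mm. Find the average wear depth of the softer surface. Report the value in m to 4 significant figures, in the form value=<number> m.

Every step keeps exact precision; intermediates are shown rounded — one last rounding: four significant figures.
Sliding speed v = 154.6 mm/s = 0.1546 m/s. Total distance L = v·t = 0.1546 m/s × 113.4 s = 17.53 m.
Hardness H = 7475 MPa = 7.475e+09 Pa.
Pad sides 17.11 mm × 12.43 mm = 0.01711 m × 0.01243 m. Contact area A = 0.01711 m × 0.01243 m = 2.127e-04 m².
As SI base values: W = 815.0 N, H = 7.475e+09 Pa, K = 9.904e-04.
By Archard's law, V = K·W·L/H = 9.904e-04 · 815.0 · 17.53 / 7.475e+09 = 1.893e-09 m³.
Average depth h = V/A = 1.893e-09 / 2.127e-04 = 8.901e-06 m.

value=8.901e-06 m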